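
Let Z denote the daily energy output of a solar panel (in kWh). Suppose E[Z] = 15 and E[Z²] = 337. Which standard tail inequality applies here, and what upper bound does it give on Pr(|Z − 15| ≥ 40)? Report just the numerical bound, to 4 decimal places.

The first two moments determine the variance, so Chebyshev's inequality is the sharpest standard bound available.
Var(Z) = E[Z²] − (E[Z])² = 337 − 225 = 112.
Chebyshev's inequality: Pr(|Z − μ| ≥ t) ≤ Var(Z)/t² = 112/1600 = 0.0700.

0.0700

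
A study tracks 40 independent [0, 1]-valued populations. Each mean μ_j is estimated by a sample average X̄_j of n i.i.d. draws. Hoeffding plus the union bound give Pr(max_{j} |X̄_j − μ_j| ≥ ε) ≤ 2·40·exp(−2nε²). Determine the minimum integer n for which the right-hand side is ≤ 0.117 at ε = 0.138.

172

Need 2·40·exp(−2nε²) ≤ 0.117, i.e. exp(−2nε²) ≤ 0.117/80.
So 2nε² ≥ ln(80/0.117) = 6.527608.
Hence n ≥ 6.527608/(2·0.138²) = 171.382.
The smallest integer n is 172.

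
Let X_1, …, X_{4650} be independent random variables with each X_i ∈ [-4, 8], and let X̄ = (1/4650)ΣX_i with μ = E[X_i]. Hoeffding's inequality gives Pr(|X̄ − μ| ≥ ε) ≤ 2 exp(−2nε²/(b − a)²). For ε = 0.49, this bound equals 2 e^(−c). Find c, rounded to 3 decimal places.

c = 2nε²/(b − a)² = 2·4650·0.49² / 12² = 15.5065.

15.506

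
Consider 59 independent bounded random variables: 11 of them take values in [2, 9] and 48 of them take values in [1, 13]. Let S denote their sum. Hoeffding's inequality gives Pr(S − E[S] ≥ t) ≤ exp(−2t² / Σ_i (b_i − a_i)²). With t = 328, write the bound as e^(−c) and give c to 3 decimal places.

Σ(b_i − a_i)² = 11·7² + 48·12² = 7451.
c = 2t² / 7451 = 2·328² / 7451 = 28.8777.

28.878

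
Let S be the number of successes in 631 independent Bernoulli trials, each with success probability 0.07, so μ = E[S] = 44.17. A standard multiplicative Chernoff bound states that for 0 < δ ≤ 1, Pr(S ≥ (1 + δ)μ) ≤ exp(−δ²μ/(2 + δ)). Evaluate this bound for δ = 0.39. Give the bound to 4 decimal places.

0.0601

Exponent = δ²μ/(2 + δ) = 0.39²·44.17/2.39 = 2.8110.
Bound = exp(−2.8110) = 0.06015.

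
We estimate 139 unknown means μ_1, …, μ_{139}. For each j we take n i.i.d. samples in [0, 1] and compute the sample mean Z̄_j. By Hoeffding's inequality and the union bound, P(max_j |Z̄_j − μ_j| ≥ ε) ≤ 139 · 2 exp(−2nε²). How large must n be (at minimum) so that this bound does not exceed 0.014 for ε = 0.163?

187

Need 2·139·exp(−2nε²) ≤ 0.014, i.e. exp(−2nε²) ≤ 0.014/278.
So 2nε² ≥ ln(278/0.014) = 9.896319.
Hence n ≥ 9.896319/(2·0.163²) = 186.238.
The smallest integer n is 187.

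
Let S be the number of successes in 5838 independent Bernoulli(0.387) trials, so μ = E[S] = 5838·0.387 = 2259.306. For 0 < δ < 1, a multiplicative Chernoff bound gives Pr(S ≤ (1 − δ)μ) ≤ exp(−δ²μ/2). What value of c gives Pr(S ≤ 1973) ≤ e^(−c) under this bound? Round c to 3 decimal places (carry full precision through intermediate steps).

18.141

Write 1973 = (1 − δ)μ, so δ = 1 − 1973/2259.306 = 0.126723…
Then the exponent is δ²μ/2 = (μ − 1973)²/(2μ) = 18.140775.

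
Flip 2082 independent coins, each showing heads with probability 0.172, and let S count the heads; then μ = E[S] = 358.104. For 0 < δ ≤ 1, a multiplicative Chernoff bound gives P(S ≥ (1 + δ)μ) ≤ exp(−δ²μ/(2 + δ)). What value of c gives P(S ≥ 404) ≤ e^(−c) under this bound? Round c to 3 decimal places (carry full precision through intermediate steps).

2.764

Write 404 = (1 + δ)μ, so δ = 404/358.104 − 1 = 0.1281639…
Then the exponent is δ²μ/(2 + δ) = (404 − μ)² / (μ·(2 + δ)) = 2.763983.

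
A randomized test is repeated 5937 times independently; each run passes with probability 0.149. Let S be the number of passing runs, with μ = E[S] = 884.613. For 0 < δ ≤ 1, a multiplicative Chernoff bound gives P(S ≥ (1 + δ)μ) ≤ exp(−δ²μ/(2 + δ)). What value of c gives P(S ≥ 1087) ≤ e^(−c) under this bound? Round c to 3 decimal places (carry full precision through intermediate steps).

Write 1087 = (1 + δ)μ, so δ = 1087/884.613 − 1 = 0.2287859…
Then the exponent is δ²μ/(2 + δ) = (1087 − μ)² / (μ·(2 + δ)) = 20.775121.

20.775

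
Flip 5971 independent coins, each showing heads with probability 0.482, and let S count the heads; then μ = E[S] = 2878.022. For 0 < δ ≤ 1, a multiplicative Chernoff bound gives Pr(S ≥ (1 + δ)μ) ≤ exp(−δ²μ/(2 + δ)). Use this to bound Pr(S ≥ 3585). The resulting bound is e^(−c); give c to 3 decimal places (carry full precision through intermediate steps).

77.335

Write 3585 = (1 + δ)μ, so δ = 3585/2878.022 − 1 = 0.2456472…
Then the exponent is δ²μ/(2 + δ) = (3585 − μ)² / (μ·(2 + δ)) = 77.335013.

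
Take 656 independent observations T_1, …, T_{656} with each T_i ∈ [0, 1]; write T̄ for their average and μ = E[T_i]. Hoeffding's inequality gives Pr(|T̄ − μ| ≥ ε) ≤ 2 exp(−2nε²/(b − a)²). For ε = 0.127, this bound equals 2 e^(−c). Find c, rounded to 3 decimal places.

c = 2nε²/(b − a)² = 2·656·0.127² / 1² = 21.1612.

21.161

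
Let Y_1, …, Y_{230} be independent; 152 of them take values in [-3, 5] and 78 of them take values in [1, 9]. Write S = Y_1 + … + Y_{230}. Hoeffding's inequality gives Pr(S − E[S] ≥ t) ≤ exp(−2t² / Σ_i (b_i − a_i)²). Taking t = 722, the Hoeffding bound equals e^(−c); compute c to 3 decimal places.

70.827

Σ(b_i − a_i)² = 152·8² + 78·8² = 14720.
c = 2t² / 14720 = 2·722² / 14720 = 70.8266.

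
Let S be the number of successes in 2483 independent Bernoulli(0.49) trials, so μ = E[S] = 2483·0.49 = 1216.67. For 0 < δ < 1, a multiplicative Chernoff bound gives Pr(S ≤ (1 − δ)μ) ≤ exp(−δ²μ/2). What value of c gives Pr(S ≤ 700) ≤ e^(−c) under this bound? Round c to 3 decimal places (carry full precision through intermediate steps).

Write 700 = (1 − δ)μ, so δ = 1 − 700/1216.67 = 0.4246591…
Then the exponent is δ²μ/2 = (μ − 700)²/(2μ) = 109.704311.

109.704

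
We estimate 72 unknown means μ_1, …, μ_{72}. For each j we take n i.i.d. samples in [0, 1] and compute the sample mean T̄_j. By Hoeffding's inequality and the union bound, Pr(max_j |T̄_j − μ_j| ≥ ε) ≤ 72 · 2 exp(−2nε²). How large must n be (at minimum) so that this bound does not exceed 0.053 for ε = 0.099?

404

Need 2·72·exp(−2nε²) ≤ 0.053, i.e. exp(−2nε²) ≤ 0.053/144.
So 2nε² ≥ ln(144/0.053) = 7.907277.
Hence n ≥ 7.907277/(2·0.099²) = 403.391.
The smallest integer n is 404.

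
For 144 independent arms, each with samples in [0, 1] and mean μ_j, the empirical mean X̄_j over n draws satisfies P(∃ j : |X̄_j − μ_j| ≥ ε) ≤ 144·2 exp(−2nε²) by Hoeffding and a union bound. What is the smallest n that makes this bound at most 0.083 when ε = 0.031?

4242

Need 2·144·exp(−2nε²) ≤ 0.083, i.e. exp(−2nε²) ≤ 0.083/288.
So 2nε² ≥ ln(288/0.083) = 8.151875.
Hence n ≥ 8.151875/(2·0.031²) = 4241.350.
The smallest integer n is 4242.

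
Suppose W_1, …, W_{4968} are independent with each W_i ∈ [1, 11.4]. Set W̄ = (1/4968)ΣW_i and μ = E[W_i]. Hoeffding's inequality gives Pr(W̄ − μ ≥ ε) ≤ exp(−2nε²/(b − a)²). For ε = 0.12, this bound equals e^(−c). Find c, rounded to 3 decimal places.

c = 2nε²/(b − a)² = 2·4968·0.12² / 10.4² = 1.3228.

1.323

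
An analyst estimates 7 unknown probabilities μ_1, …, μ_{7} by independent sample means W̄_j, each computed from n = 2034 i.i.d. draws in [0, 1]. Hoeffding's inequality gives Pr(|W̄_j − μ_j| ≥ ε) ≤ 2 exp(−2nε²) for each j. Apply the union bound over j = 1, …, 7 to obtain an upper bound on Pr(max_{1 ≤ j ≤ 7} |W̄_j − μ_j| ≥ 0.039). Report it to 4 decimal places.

0.0288

Per-experiment Hoeffding bound: 2·exp(−2·2034·0.039²) = 2·exp(−6.18743) = 0.0041102.
Union bound over 7 events: 7·0.0041102 = 0.02877.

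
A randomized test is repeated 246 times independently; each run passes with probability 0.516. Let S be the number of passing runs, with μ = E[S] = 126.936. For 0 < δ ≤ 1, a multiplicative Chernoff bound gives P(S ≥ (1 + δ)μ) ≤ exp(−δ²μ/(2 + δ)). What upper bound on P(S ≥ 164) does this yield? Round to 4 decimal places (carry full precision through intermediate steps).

Write 164 = (1 + δ)μ, so δ = 164/126.936 − 1 = 0.2919897…
Then the exponent is δ²μ/(2 + δ) = (164 − μ)² / (μ·(2 + δ)) = 4.721795.
Bound = exp(−4.721795) = 0.00890.

0.0089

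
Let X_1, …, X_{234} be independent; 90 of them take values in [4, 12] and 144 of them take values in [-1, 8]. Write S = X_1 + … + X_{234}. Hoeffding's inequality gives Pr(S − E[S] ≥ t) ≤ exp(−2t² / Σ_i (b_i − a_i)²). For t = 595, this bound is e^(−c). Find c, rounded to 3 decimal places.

Σ(b_i − a_i)² = 90·8² + 144·9² = 17424.
c = 2t² / 17424 = 2·595² / 17424 = 40.6365.

40.636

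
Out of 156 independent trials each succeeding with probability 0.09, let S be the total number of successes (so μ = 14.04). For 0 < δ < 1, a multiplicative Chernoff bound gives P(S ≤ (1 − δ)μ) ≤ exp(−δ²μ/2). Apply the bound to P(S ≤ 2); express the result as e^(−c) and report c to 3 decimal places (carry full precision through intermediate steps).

5.162

Write 2 = (1 − δ)μ, so δ = 1 − 2/14.04 = 0.8575499…
Then the exponent is δ²μ/2 = (μ − 2)²/(2μ) = 5.162450.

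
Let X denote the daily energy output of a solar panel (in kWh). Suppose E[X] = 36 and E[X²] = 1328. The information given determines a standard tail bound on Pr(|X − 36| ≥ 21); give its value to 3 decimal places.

0.073

The first two moments determine the variance, so Chebyshev's inequality is the sharpest standard bound available.
Var(X) = E[X²] − (E[X])² = 1328 − 1296 = 32.
Chebyshev's inequality: Pr(|X − μ| ≥ t) ≤ Var(X)/t² = 32/441 = 0.0726.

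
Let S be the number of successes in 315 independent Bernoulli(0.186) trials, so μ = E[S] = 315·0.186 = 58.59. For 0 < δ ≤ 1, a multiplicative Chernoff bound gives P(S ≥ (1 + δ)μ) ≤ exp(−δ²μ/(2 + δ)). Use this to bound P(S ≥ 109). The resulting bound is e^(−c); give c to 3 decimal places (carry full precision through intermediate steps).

Write 109 = (1 + δ)μ, so δ = 109/58.59 − 1 = 0.8603857…
Then the exponent is δ²μ/(2 + δ) = (109 − μ)² / (μ·(2 + δ)) = 15.163006.

15.163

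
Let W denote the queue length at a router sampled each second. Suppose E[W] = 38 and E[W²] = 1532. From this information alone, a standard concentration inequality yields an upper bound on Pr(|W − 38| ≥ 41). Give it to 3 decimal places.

0.052

The first two moments determine the variance, so Chebyshev's inequality is the sharpest standard bound available.
Var(W) = E[W²] − (E[W])² = 1532 − 1444 = 88.
Chebyshev's inequality: Pr(|W − μ| ≥ t) ≤ Var(W)/t² = 88/1681 = 0.0523.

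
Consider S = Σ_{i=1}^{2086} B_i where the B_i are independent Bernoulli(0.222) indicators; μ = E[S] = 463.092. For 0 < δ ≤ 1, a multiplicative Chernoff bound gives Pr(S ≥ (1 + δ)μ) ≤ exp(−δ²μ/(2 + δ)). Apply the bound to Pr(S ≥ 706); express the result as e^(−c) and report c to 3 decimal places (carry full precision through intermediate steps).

Write 706 = (1 + δ)μ, so δ = 706/463.092 − 1 = 0.5245351…
Then the exponent is δ²μ/(2 + δ) = (706 − μ)² / (μ·(2 + δ)) = 50.470191.

50.470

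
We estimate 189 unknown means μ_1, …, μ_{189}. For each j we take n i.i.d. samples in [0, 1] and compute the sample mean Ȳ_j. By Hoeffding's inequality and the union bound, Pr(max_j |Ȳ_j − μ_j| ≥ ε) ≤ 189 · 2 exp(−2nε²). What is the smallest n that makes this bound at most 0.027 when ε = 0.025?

7638

Need 2·189·exp(−2nε²) ≤ 0.027, i.e. exp(−2nε²) ≤ 0.027/378.
So 2nε² ≥ ln(378/0.027) = 9.546813.
Hence n ≥ 9.546813/(2·0.025²) = 7637.450.
The smallest integer n is 7638.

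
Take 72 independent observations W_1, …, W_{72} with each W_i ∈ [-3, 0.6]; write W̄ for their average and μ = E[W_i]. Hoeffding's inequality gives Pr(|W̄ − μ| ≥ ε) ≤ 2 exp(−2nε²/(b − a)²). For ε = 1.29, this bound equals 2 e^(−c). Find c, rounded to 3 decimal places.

18.490

c = 2nε²/(b − a)² = 2·72·1.29² / 3.6² = 18.4900.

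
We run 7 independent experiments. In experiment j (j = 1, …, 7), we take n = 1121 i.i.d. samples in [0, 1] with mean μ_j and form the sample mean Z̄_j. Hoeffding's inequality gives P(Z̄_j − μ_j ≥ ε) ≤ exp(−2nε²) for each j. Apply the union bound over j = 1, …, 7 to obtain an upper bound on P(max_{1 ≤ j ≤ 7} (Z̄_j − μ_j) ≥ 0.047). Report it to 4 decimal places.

Per-experiment Hoeffding bound: exp(−2·1121·0.047²) = exp(−4.95258) = 0.0070652.
Union bound over 7 events: 7·0.0070652 = 0.04946.

0.0495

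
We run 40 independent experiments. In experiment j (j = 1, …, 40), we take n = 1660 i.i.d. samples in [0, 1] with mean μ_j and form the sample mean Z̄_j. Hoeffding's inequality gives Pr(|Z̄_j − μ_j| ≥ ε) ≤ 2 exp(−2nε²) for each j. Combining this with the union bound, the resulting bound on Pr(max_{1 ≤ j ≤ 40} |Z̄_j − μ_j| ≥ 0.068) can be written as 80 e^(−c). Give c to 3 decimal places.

15.352

Union bound over the 40 events: Pr(max_{1 ≤ j ≤ 40} |Z̄_j − μ_j| ≥ 0.068) ≤ 40·2·exp(−2nε²) = 80 exp(−2·1660·0.068²).
So c = 2·1660·0.068² = 15.3517.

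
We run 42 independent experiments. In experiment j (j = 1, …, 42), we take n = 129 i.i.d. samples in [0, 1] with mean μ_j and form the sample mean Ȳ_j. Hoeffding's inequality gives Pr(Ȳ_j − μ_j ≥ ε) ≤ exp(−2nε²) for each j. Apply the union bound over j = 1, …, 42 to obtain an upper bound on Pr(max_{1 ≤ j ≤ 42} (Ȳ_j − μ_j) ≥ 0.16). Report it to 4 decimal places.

Per-experiment Hoeffding bound: exp(−2·129·0.16²) = exp(−6.60480) = 0.0013539.
Union bound over 42 events: 42·0.0013539 = 0.05686.

0.0569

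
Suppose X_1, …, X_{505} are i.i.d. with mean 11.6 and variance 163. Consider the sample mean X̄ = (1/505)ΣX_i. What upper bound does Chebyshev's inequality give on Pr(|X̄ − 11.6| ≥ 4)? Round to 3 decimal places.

Var(X̄) = Var(X_i)/n = 163/505 = 0.32277.
Chebyshev: Pr(|X̄ − 11.6| ≥ 4) ≤ Var(X̄)/(4)² = 163/(505·4²) = 0.0202.

0.020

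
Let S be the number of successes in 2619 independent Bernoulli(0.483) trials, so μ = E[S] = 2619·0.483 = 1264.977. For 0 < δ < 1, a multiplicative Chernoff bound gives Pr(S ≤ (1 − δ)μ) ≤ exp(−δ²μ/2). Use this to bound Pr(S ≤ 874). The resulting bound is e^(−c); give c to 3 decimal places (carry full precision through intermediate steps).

Write 874 = (1 − δ)μ, so δ = 1 − 874/1264.977 = 0.3090783…
Then the exponent is δ²μ/2 = (μ − 874)²/(2μ) = 60.421262.

60.421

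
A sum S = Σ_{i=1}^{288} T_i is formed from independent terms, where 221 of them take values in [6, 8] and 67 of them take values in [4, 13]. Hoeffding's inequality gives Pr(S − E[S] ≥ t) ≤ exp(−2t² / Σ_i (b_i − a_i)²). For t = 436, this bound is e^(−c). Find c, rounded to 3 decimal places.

Σ(b_i − a_i)² = 221·2² + 67·9² = 6311.
c = 2t² / 6311 = 2·436² / 6311 = 60.2428.

60.243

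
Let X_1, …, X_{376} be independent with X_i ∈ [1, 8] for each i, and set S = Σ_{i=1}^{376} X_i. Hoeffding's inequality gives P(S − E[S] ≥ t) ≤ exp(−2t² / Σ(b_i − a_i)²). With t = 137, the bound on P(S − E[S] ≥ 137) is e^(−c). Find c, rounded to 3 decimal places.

Σ(b_i − a_i)² = 376·(7)² = 18424.
c = 2t²/18424 = 2·137²/18424 = 2.0375.

2.037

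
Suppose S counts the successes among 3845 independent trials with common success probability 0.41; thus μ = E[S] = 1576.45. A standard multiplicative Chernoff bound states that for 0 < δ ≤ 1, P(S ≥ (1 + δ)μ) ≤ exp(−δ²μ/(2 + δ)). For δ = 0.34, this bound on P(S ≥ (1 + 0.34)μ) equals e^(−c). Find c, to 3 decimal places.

c = δ²μ/(2 + δ) = 0.34²·1576.45/(2 + 0.34) = 77.8793.

77.879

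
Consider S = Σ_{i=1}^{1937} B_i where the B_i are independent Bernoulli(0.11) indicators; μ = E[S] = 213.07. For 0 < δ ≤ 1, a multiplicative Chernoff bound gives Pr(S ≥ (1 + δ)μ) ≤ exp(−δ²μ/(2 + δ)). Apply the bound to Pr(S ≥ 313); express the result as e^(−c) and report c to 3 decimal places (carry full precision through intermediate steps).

18.982

Write 313 = (1 + δ)μ, so δ = 313/213.07 − 1 = 0.4690008…
Then the exponent is δ²μ/(2 + δ) = (313 − μ)² / (μ·(2 + δ)) = 18.982274.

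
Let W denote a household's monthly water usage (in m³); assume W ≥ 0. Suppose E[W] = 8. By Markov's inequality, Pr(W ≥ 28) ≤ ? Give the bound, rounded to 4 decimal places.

Markov's inequality: for a non-negative random variable, Pr(W ≥ a) ≤ E[W]/a.
Here E[W] = 8 and a = 28, so the bound is 8/28 = 0.2857.

0.2857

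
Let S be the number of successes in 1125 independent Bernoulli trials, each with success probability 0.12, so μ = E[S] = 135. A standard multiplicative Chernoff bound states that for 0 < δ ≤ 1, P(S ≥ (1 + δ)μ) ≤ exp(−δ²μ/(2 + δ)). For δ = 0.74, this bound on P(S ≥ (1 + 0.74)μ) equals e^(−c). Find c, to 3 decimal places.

c = δ²μ/(2 + δ) = 0.74²·135/(2 + 0.74) = 26.9803.

26.980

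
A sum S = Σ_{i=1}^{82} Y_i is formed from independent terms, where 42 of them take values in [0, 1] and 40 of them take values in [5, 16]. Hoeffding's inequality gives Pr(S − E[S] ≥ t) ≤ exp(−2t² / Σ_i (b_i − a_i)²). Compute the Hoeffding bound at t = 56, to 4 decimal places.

0.2767

Σ(b_i − a_i)² = 42·1² + 40·11² = 4882.
Exponent = 2·56² / 4882 = 1.28472.
Bound = exp(−1.28472) = 0.27673.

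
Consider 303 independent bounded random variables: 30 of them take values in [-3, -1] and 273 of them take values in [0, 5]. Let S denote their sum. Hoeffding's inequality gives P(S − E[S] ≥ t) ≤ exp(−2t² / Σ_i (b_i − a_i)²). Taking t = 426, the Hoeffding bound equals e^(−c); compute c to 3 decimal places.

Σ(b_i − a_i)² = 30·2² + 273·5² = 6945.
c = 2t² / 6945 = 2·426² / 6945 = 52.2609.

52.261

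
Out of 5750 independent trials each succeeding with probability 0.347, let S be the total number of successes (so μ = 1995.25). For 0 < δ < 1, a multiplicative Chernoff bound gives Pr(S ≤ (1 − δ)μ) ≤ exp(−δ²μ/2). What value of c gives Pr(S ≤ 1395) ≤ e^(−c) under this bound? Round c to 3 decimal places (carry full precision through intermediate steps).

Write 1395 = (1 − δ)μ, so δ = 1 − 1395/1995.25 = 0.3008395…
Then the exponent is δ²μ/2 = (μ − 1395)²/(2μ) = 90.289453.

90.289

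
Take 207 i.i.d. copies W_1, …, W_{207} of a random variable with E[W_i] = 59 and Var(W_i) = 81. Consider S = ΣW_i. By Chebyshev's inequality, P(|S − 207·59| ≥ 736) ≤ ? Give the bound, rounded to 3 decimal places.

Var(S) = n·Var(W_i) = 207·81 = 16767.
Chebyshev: P(|S − 207·59| ≥ 736) ≤ Var(S)/736² = 16767/541696 = 0.0310.

0.031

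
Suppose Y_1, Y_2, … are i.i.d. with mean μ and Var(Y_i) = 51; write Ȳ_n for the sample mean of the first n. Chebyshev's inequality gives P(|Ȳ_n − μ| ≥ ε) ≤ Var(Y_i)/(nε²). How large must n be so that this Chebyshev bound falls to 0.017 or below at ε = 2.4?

Require 51/(n·2.4²) ≤ 0.017, i.e. n ≥ 51/(0.017·2.4²) = 520.833.
The smallest integer n is 521.

521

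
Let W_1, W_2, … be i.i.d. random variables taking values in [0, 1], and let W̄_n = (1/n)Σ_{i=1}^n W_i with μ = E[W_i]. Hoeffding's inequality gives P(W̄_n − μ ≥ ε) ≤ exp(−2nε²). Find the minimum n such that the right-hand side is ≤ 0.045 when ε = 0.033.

1424

Require exp(−2nε²) ≤ 0.045, i.e. 2nε² ≥ ln(1/0.045) = 3.101093.
So n ≥ 3.101093 / (2·0.033²) = 1423.826.
The smallest integer n is 1424.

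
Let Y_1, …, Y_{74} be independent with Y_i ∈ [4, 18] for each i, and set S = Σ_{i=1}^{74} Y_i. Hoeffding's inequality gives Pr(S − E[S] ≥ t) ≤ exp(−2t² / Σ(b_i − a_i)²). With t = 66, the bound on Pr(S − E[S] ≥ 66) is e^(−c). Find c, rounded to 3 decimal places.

0.601

Σ(b_i − a_i)² = 74·(14)² = 14504.
c = 2t²/14504 = 2·66²/14504 = 0.6007.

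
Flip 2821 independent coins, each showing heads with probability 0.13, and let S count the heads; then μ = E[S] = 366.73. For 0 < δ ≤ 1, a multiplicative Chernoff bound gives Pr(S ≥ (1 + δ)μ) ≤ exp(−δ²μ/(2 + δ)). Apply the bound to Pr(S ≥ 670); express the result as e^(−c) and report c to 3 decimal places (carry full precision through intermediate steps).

88.714

Write 670 = (1 + δ)μ, so δ = 670/366.73 − 1 = 0.8269572…
Then the exponent is δ²μ/(2 + δ) = (670 − μ)² / (μ·(2 + δ)) = 88.714220.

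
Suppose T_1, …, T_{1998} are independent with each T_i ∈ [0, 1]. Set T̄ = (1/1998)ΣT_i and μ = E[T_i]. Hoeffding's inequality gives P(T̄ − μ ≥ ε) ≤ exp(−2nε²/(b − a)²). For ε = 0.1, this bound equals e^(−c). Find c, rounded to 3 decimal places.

39.960

c = 2nε²/(b − a)² = 2·1998·0.1² / 1² = 39.9600.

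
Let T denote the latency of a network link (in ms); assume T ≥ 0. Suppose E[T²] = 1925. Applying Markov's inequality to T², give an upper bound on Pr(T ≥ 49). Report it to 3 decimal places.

Since T ≥ 0, the event {T ≥ 49} is the same as {T² ≥ 2401}.
Markov's inequality applied to T² gives Pr(T² ≥ 2401) ≤ E[T²]/2401 = 1925/2401 = 0.8017.

0.802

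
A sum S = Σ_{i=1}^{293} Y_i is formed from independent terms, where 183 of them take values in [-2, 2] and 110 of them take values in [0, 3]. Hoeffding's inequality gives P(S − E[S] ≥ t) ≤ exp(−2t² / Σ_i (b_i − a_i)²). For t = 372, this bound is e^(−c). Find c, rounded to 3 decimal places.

Σ(b_i − a_i)² = 183·4² + 110·3² = 3918.
c = 2t² / 3918 = 2·372² / 3918 = 70.6401.

70.640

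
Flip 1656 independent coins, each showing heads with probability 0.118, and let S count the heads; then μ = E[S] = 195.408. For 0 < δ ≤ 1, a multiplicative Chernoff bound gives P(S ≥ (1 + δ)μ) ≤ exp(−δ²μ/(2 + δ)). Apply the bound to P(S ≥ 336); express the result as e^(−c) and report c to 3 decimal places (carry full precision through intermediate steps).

37.196

Write 336 = (1 + δ)μ, so δ = 336/195.408 − 1 = 0.7194792…
Then the exponent is δ²μ/(2 + δ) = (336 − μ)² / (μ·(2 + δ)) = 37.195734.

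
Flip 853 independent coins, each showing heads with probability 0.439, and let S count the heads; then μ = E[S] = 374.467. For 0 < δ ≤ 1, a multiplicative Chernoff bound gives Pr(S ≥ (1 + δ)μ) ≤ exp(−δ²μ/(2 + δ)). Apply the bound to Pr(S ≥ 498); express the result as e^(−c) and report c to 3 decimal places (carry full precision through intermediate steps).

17.491

Write 498 = (1 + δ)μ, so δ = 498/374.467 − 1 = 0.3298902…
Then the exponent is δ²μ/(2 + δ) = (498 − μ)² / (μ·(2 + δ)) = 17.491094.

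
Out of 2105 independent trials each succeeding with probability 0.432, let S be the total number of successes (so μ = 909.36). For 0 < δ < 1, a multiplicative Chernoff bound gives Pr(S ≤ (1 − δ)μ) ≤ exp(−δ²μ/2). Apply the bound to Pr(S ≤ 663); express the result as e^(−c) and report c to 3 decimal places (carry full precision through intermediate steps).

33.371

Write 663 = (1 − δ)μ, so δ = 1 − 663/909.36 = 0.2709158…
Then the exponent is δ²μ/2 = (μ − 663)²/(2μ) = 33.371409.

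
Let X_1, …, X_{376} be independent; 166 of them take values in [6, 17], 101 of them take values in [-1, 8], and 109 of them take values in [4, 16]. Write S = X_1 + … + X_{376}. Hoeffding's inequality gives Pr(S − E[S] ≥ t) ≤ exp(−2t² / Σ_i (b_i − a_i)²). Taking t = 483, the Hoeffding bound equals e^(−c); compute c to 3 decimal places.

10.613

Σ(b_i − a_i)² = 166·11² + 101·9² + 109·12² = 43963.
c = 2t² / 43963 = 2·483² / 43963 = 10.6130.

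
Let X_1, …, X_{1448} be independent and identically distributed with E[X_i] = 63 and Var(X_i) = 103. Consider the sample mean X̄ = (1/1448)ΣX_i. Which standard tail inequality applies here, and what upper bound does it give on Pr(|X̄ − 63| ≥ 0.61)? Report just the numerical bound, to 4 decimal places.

0.1912

With mean and variance of each term known, Chebyshev's inequality bounds the deviation of the sum (or sample mean).
Var(X̄) = Var(X_i)/n = 103/1448 = 0.071133.
Chebyshev: Pr(|X̄ − 63| ≥ 0.61) ≤ Var(X̄)/(0.61)² = 103/(1448·0.61²) = 0.1912.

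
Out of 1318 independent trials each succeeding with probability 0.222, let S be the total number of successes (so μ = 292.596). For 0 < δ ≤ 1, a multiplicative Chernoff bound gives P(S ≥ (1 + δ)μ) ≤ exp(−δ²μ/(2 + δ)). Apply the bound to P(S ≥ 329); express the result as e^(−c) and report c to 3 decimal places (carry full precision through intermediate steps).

Write 329 = (1 + δ)μ, so δ = 329/292.596 − 1 = 0.1244173…
Then the exponent is δ²μ/(2 + δ) = (329 − μ)² / (μ·(2 + δ)) = 2.132014.

2.132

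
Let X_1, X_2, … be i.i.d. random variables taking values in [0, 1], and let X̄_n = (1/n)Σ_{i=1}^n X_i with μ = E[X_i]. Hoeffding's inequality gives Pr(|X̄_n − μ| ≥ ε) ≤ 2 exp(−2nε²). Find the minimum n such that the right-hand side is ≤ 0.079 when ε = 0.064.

Require 2·exp(−2nε²) ≤ 0.079, i.e. 2nε² ≥ ln(2/0.079) = 3.231455.
So n ≥ 3.231455 / (2·0.064²) = 394.465.
The smallest integer n is 395.

395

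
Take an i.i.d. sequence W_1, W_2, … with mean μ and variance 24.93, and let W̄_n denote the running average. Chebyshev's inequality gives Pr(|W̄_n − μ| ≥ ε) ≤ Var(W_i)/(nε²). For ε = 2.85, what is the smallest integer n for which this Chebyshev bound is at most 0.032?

Require 24.93/(n·2.85²) ≤ 0.032, i.e. n ≥ 24.93/(0.032·2.85²) = 95.914.
The smallest integer n is 96.

96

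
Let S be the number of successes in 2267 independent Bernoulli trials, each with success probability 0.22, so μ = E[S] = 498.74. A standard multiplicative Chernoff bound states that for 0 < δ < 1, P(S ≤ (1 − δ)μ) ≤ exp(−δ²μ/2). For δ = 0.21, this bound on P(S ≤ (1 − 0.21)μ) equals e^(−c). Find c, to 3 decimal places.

c = δ²μ/2 = 0.21²·498.74/2 = 10.9972.

10.997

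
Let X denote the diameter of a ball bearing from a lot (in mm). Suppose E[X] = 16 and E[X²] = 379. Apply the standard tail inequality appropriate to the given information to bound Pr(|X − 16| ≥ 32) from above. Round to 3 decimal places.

The first two moments determine the variance, so Chebyshev's inequality is the sharpest standard bound available.
Var(X) = E[X²] − (E[X])² = 379 − 256 = 123.
Chebyshev's inequality: Pr(|X − μ| ≥ t) ≤ Var(X)/t² = 123/1024 = 0.1201.

0.120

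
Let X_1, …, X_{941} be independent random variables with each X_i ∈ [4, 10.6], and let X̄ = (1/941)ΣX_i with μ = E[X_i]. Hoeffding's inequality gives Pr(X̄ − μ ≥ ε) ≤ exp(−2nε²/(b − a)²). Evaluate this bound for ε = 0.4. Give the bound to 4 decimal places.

0.0010

Exponent: 2nε²/(b − a)² = 2·941·0.4² / 6.6² = 6.91276.
Bound = exp(−6.91276) = 0.00100.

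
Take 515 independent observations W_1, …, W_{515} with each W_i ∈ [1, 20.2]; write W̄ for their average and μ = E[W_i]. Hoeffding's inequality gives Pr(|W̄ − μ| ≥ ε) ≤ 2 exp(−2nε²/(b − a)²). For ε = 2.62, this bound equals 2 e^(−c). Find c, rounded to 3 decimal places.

19.180

c = 2nε²/(b − a)² = 2·515·2.62² / 19.2² = 19.1795.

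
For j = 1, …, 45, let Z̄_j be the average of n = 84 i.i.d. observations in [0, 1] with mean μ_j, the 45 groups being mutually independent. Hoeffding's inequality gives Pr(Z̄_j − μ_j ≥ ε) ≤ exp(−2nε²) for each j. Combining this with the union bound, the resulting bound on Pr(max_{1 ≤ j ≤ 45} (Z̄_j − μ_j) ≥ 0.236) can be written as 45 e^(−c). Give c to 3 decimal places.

Union bound over the 45 events: Pr(max_{1 ≤ j ≤ 45} (Z̄_j − μ_j) ≥ 0.236) ≤ 45·exp(−2nε²) = 45 exp(−2·84·0.236²).
So c = 2·84·0.236² = 9.3569.

9.357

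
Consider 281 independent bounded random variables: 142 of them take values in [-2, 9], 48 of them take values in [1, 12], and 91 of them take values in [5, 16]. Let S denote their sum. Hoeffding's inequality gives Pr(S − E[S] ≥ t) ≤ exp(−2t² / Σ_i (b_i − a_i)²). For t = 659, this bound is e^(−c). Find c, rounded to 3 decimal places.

Σ(b_i − a_i)² = 142·11² + 48·11² + 91·11² = 34001.
c = 2t² / 34001 = 2·659² / 34001 = 25.5452.

25.545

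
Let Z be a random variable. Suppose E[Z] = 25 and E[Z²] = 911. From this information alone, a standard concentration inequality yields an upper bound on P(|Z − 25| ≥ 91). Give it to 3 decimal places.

The first two moments determine the variance, so Chebyshev's inequality is the sharpest standard bound available.
Var(Z) = E[Z²] − (E[Z])² = 911 − 625 = 286.
Chebyshev's inequality: P(|Z − μ| ≥ t) ≤ Var(Z)/t² = 286/8281 = 0.0345.

0.035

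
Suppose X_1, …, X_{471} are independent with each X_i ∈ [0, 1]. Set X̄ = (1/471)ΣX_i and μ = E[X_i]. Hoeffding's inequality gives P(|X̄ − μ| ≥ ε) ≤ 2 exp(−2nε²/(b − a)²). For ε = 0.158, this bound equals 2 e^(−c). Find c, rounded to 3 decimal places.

c = 2nε²/(b − a)² = 2·471·0.158² / 1² = 23.5161.

23.516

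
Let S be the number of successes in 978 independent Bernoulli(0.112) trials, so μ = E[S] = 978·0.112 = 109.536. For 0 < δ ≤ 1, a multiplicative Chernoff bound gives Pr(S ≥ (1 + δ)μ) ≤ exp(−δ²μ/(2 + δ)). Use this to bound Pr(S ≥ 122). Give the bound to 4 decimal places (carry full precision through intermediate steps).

0.5112

Write 122 = (1 + δ)μ, so δ = 122/109.536 − 1 = 0.1137891…
Then the exponent is δ²μ/(2 + δ) = (122 − μ)² / (μ·(2 + δ)) = 0.670960.
Bound = exp(−0.670960) = 0.51122.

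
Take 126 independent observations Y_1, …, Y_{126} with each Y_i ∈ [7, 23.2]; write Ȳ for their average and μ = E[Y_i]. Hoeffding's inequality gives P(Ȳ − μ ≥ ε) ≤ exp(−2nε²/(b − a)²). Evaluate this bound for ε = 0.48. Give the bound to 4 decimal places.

Exponent: 2nε²/(b − a)² = 2·126·0.48² / 16.2² = 0.22123.
Bound = exp(−0.22123) = 0.80153.

0.8015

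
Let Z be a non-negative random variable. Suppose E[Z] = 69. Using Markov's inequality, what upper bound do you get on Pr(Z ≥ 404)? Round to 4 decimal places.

Markov's inequality: for a non-negative random variable, Pr(Z ≥ a) ≤ E[Z]/a.
Here E[Z] = 69 and a = 404, so the bound is 69/404 = 0.1708.

0.1708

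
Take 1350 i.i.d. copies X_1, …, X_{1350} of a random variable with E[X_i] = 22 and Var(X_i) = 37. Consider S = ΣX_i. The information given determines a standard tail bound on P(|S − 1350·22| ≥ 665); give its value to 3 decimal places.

0.113

With mean and variance of each term known, Chebyshev's inequality bounds the deviation of the sum (or sample mean).
Var(S) = n·Var(X_i) = 1350·37 = 49950.
Chebyshev: P(|S − 1350·22| ≥ 665) ≤ Var(S)/665² = 49950/442225 = 0.1130.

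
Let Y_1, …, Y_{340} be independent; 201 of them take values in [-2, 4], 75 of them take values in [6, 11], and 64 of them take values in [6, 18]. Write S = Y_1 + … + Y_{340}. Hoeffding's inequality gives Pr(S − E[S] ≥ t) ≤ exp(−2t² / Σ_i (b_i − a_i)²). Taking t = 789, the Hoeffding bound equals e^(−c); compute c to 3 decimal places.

Σ(b_i − a_i)² = 201·6² + 75·5² + 64·12² = 18327.
c = 2t² / 18327 = 2·789² / 18327 = 67.9349.

67.935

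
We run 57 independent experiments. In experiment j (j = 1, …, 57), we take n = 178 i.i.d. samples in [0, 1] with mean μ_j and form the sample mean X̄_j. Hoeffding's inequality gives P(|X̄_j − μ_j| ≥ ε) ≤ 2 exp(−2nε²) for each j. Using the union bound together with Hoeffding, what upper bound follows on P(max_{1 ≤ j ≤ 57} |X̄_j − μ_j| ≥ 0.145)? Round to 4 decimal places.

0.0640

Per-experiment Hoeffding bound: 2·exp(−2·178·0.145²) = 2·exp(−7.48490) = 0.001123.
Union bound over 57 events: 57·0.001123 = 0.06401.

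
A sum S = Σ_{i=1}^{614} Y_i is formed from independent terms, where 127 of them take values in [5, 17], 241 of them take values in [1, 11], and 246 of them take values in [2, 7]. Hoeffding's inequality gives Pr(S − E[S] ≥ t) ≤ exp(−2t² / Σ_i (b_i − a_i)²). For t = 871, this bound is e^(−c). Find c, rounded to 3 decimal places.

31.260

Σ(b_i − a_i)² = 127·12² + 241·10² + 246·5² = 48538.
c = 2t² / 48538 = 2·871² / 48538 = 31.2597.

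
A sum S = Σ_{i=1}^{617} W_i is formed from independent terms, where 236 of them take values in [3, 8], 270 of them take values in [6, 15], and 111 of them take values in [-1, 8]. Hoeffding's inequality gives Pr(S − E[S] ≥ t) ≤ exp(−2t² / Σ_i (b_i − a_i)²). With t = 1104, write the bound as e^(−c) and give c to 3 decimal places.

66.310

Σ(b_i − a_i)² = 236·5² + 270·9² + 111·9² = 36761.
c = 2t² / 36761 = 2·1104² / 36761 = 66.3103.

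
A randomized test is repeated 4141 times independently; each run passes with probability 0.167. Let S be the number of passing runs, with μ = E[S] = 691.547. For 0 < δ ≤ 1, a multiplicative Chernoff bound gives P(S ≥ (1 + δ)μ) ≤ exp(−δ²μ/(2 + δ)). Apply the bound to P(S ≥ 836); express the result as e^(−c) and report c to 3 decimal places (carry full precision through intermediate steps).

Write 836 = (1 + δ)μ, so δ = 836/691.547 − 1 = 0.2088839…
Then the exponent is δ²μ/(2 + δ) = (836 − μ)² / (μ·(2 + δ)) = 13.660247.

13.660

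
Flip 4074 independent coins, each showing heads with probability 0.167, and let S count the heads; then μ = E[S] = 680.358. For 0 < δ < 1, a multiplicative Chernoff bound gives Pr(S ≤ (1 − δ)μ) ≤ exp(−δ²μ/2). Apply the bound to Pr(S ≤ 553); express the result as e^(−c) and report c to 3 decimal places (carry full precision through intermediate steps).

11.920

Write 553 = (1 − δ)μ, so δ = 1 − 553/680.358 = 0.1871926…
Then the exponent is δ²μ/2 = (μ − 553)²/(2μ) = 11.920239.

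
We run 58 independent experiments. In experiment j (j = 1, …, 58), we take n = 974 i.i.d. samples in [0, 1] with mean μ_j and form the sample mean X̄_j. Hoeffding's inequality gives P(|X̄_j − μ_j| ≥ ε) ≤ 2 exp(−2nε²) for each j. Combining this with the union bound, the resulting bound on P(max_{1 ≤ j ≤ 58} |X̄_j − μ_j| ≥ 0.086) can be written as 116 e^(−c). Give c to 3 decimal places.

Union bound over the 58 events: P(max_{1 ≤ j ≤ 58} |X̄_j − μ_j| ≥ 0.086) ≤ 58·2·exp(−2nε²) = 116 exp(−2·974·0.086²).
So c = 2·974·0.086² = 14.4074.

14.407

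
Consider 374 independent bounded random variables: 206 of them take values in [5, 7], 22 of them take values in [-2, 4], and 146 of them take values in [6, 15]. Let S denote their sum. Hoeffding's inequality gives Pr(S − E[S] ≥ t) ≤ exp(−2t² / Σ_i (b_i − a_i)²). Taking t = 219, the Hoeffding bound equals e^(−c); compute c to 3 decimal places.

7.136

Σ(b_i − a_i)² = 206·2² + 22·6² + 146·9² = 13442.
c = 2t² / 13442 = 2·219² / 13442 = 7.1360.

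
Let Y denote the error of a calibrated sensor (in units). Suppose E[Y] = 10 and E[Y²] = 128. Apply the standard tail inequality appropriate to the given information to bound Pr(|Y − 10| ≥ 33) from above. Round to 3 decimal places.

The first two moments determine the variance, so Chebyshev's inequality is the sharpest standard bound available.
Var(Y) = E[Y²] − (E[Y])² = 128 − 100 = 28.
Chebyshev's inequality: Pr(|Y − μ| ≥ t) ≤ Var(Y)/t² = 28/1089 = 0.0257.

0.026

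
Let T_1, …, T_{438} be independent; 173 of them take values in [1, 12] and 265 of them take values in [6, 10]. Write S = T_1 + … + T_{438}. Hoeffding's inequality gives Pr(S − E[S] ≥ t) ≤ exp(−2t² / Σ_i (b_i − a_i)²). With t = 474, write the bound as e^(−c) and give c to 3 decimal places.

17.851

Σ(b_i − a_i)² = 173·11² + 265·4² = 25173.
c = 2t² / 25173 = 2·474² / 25173 = 17.8506.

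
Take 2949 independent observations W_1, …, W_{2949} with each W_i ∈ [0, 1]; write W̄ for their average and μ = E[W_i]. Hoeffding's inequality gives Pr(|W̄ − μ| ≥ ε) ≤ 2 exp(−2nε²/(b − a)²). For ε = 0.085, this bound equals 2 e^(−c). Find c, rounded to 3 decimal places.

42.613

c = 2nε²/(b − a)² = 2·2949·0.085² / 1² = 42.6131.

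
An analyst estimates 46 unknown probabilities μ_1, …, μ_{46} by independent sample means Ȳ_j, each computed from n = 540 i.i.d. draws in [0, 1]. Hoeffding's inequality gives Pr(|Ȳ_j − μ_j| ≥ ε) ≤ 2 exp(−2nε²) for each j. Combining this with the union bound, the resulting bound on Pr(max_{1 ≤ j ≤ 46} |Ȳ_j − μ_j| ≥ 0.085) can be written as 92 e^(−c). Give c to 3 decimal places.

Union bound over the 46 events: Pr(max_{1 ≤ j ≤ 46} |Ȳ_j − μ_j| ≥ 0.085) ≤ 46·2·exp(−2nε²) = 92 exp(−2·540·0.085²).
So c = 2·540·0.085² = 7.8030.

7.803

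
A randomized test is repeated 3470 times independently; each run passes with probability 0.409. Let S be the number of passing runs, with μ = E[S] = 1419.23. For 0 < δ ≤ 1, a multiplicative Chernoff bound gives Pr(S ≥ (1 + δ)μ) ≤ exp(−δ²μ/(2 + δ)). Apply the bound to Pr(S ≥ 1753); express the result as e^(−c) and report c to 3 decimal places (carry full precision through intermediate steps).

Write 1753 = (1 + δ)μ, so δ = 1753/1419.23 − 1 = 0.2351768…
Then the exponent is δ²μ/(2 + δ) = (1753 − μ)² / (μ·(2 + δ)) = 35.118013.

35.118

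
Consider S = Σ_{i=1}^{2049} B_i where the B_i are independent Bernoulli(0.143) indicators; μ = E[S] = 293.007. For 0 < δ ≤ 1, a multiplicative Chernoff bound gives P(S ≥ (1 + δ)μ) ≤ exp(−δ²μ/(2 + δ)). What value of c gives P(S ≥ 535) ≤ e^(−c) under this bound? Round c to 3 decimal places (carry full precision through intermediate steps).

Write 535 = (1 + δ)μ, so δ = 535/293.007 − 1 = 0.8258949…
Then the exponent is δ²μ/(2 + δ) = (535 − μ)² / (μ·(2 + δ)) = 70.724779.

70.725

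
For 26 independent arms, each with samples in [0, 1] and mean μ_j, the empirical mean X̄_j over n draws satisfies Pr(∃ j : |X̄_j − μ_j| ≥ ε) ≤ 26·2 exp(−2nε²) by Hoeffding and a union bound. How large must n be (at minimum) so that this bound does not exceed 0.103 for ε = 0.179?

Need 2·26·exp(−2nε²) ≤ 0.103, i.e. exp(−2nε²) ≤ 0.103/52.
So 2nε² ≥ ln(52/0.103) = 6.224270.
Hence n ≥ 6.224270/(2·0.179²) = 97.130.
The smallest integer n is 98.

98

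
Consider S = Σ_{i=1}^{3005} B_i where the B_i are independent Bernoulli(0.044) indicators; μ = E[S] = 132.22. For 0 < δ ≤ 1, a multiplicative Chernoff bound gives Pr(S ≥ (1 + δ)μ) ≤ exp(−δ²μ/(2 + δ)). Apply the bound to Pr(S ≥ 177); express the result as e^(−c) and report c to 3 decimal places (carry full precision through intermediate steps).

6.485

Write 177 = (1 + δ)μ, so δ = 177/132.22 − 1 = 0.338678…
Then the exponent is δ²μ/(2 + δ) = (177 − μ)² / (μ·(2 + δ)) = 6.484860.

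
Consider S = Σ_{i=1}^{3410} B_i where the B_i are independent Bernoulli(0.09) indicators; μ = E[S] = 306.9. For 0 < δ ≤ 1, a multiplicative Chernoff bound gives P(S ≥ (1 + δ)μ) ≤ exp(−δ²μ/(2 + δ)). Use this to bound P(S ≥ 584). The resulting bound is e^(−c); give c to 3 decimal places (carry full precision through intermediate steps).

86.187

Write 584 = (1 + δ)μ, so δ = 584/306.9 − 1 = 0.9029…
Then the exponent is δ²μ/(2 + δ) = (584 − μ)² / (μ·(2 + δ)) = 86.187462.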